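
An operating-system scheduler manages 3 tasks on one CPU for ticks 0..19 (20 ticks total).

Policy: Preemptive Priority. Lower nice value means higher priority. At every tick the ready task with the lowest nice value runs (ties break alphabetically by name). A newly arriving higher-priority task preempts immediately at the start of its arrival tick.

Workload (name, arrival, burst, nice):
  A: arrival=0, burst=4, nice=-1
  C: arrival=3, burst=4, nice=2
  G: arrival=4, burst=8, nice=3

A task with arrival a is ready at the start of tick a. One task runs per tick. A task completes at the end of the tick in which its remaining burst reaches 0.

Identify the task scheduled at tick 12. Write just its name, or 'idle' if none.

t=0: ready={A} → run A
t=1: ready={A} → run A
t=2: ready={A} → run A
t=3: ready={A,C} → run A
t=4: ready={C,G} → run C
t=5: ready={C,G} → run C
t=6: ready={C,G} → run C
t=7: ready={C,G} → run C
t=8: ready={G} → run G
t=9: ready={G} → run G
t=10: ready={G} → run G
t=11: ready={G} → run G
t=12: ready={G} → run G
t=13: ready={G} → run G
t=14: ready={G} → run G
t=15: ready={G} → run G
t=16: (idle)
t=17: (idle)
t=18: (idle)
t=19: (idle)

running at tick 12 = G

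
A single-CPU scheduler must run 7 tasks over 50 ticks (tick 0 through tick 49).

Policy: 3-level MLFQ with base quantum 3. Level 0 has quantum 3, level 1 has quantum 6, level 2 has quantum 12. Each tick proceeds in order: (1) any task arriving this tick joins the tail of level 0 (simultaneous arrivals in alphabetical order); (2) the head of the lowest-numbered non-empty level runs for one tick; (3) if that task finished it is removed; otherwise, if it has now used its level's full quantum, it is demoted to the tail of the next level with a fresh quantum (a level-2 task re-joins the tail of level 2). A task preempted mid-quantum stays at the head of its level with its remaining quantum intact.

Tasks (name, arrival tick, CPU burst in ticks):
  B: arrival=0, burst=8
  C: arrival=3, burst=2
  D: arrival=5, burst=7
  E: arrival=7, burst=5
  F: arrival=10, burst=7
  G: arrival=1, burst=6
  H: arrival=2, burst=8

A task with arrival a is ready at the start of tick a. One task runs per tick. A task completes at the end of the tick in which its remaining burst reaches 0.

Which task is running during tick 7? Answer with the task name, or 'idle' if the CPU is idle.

t=0: L0/L1/L2 = B/-/- → run B
t=1: L0/L1/L2 = BG/-/- → run B
t=2: L0/L1/L2 = BGH/-/- → run B
t=3: L0/L1/L2 = GHC/B/- → run G
t=4: L0/L1/L2 = GHC/B/- → run G
t=5: L0/L1/L2 = GHCD/B/- → run G
t=6: L0/L1/L2 = HCD/BG/- → run H
t=7: L0/L1/L2 = HCDE/BG/- → run H
t=8: L0/L1/L2 = HCDE/BG/- → run H
t=9: L0/L1/L2 = CDE/BGH/- → run C
t=10: L0/L1/L2 = CDEF/BGH/- → run C
t=11: L0/L1/L2 = DEF/BGH/- → run D
t=12: L0/L1/L2 = DEF/BGH/- → run D
t=13: L0/L1/L2 = DEF/BGH/- → run D
t=14: L0/L1/L2 = EF/BGHD/- → run E
t=15: L0/L1/L2 = EF/BGHD/- → run E
t=16: L0/L1/L2 = EF/BGHD/- → run E
t=17: L0/L1/L2 = F/BGHDE/- → run F
t=18: L0/L1/L2 = F/BGHDE/- → run F
t=19: L0/L1/L2 = F/BGHDE/- → run F
t=20: L0/L1/L2 = -/BGHDEF/- → run B
t=21: L0/L1/L2 = -/BGHDEF/- → run B
t=22: L0/L1/L2 = -/BGHDEF/- → run B
t=23: L0/L1/L2 = -/BGHDEF/- → run B
t=24: L0/L1/L2 = -/BGHDEF/- → run B
t=25: L0/L1/L2 = -/GHDEF/- → run G
t=26: L0/L1/L2 = -/GHDEF/- → run G
t=27: L0/L1/L2 = -/GHDEF/- → run G
t=28: L0/L1/L2 = -/HDEF/- → run H
t=29: L0/L1/L2 = -/HDEF/- → run H
t=30: L0/L1/L2 = -/HDEF/- → run H
t=31: L0/L1/L2 = -/HDEF/- → run H
t=32: L0/L1/L2 = -/HDEF/- → run H
t=33: L0/L1/L2 = -/DEF/- → run D
t=34: L0/L1/L2 = -/DEF/- → run D
t=35: L0/L1/L2 = -/DEF/- → run D
t=36: L0/L1/L2 = -/DEF/- → run D
t=37: L0/L1/L2 = -/EF/- → run E
t=38: L0/L1/L2 = -/EF/- → run E
t=39: L0/L1/L2 = -/F/- → run F
t=40: L0/L1/L2 = -/F/- → run F
t=41: L0/L1/L2 = -/F/- → run F
t=42: L0/L1/L2 = -/F/- → run F
t=43: (idle)
t=44: (idle)
t=45: (idle)
t=46: (idle)
t=47: (idle)
t=48: (idle)
t=49: (idle)

running at tick 7 = H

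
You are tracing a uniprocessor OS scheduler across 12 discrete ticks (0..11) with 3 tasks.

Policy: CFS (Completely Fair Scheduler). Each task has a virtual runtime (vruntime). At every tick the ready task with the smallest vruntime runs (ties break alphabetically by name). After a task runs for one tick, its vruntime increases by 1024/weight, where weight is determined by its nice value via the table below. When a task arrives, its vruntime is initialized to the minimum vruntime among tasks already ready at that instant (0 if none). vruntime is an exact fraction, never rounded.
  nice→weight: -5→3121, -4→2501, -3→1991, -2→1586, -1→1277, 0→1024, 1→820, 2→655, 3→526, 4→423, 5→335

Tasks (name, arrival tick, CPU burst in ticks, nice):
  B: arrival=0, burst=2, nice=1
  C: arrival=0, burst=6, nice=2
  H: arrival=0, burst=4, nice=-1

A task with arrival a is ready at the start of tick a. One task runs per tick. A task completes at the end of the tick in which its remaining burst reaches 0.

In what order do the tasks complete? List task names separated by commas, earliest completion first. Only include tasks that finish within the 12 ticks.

completion order = B, H, C

t=0: vr[B=0 C=0 H=0] → run B
t=1: vr[B=256/205 C=0 H=0] → run C
t=2: vr[B=256/205 C=1024/655 H=0] → run H
t=3: vr[B=256/205 C=1024/655 H=1024/1277] → run H
t=4: vr[B=256/205 C=1024/655 H=2048/1277] → run B
t=5: vr[C=1024/655 H=2048/1277] → run C
t=6: vr[C=2048/655 H=2048/1277] → run H
t=7: vr[C=2048/655 H=3072/1277] → run H
t=8: vr[C=2048/655] → run C
t=9: vr[C=3072/655] → run C
t=10: vr[C=4096/655] → run C
t=11: vr[C=1024/131] → run C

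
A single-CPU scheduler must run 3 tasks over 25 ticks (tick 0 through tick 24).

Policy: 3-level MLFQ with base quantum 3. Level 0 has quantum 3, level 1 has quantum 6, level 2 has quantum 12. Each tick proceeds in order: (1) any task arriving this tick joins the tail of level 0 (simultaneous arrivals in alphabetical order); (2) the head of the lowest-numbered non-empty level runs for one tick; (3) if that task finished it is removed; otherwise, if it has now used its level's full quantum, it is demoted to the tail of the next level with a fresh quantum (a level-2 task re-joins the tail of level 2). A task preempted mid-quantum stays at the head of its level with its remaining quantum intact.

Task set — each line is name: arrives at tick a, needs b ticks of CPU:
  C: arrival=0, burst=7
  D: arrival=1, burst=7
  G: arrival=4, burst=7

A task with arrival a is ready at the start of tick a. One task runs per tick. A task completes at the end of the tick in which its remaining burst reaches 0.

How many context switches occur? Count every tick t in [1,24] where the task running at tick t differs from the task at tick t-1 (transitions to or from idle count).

context switches = 6

t=0: L0/L1/L2 = C/-/- → run C
t=1: L0/L1/L2 = CD/-/- → run C
t=2: L0/L1/L2 = CD/-/- → run C
t=3: L0/L1/L2 = D/C/- → run D
t=4: L0/L1/L2 = DG/C/- → run D
t=5: L0/L1/L2 = DG/C/- → run D
t=6: L0/L1/L2 = G/CD/- → run G
t=7: L0/L1/L2 = G/CD/- → run G
t=8: L0/L1/L2 = G/CD/- → run G
t=9: L0/L1/L2 = -/CDG/- → run C
t=10: L0/L1/L2 = -/CDG/- → run C
t=11: L0/L1/L2 = -/CDG/- → run C
t=12: L0/L1/L2 = -/CDG/- → run C
t=13: L0/L1/L2 = -/DG/- → run D
t=14: L0/L1/L2 = -/DG/- → run D
t=15: L0/L1/L2 = -/DG/- → run D
t=16: L0/L1/L2 = -/DG/- → run D
t=17: L0/L1/L2 = -/G/- → run G
t=18: L0/L1/L2 = -/G/- → run G
t=19: L0/L1/L2 = -/G/- → run G
t=20: L0/L1/L2 = -/G/- → run G
t=21: (idle)
t=22: (idle)
t=23: (idle)
t=24: (idle)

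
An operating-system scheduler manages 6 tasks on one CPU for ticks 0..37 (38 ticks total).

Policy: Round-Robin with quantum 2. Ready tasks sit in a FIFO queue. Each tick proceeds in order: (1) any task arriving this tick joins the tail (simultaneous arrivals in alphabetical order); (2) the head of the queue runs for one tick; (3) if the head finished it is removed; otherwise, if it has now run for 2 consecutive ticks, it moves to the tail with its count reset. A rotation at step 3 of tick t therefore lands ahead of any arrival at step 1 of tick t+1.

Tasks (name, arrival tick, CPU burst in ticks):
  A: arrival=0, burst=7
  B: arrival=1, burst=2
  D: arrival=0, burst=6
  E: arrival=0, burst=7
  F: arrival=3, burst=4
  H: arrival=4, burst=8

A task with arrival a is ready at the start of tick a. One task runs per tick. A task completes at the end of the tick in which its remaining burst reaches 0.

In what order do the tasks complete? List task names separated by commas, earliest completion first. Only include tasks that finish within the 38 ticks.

t=0: queue=[A,D,E] q_used=0 → run A
t=1: queue=[A,D,E,B] q_used=1 → run A
t=2: queue=[D,E,B,A] q_used=0 → run D
t=3: queue=[D,E,B,A,F] q_used=1 → run D
t=4: queue=[E,B,A,F,D,H] q_used=0 → run E
t=5: queue=[E,B,A,F,D,H] q_used=1 → run E
t=6: queue=[B,A,F,D,H,E] q_used=0 → run B
t=7: queue=[B,A,F,D,H,E] q_used=1 → run B
t=8: queue=[A,F,D,H,E] q_used=0 → run A
t=9: queue=[A,F,D,H,E] q_used=1 → run A
t=10: queue=[F,D,H,E,A] q_used=0 → run F
t=11: queue=[F,D,H,E,A] q_used=1 → run F
t=12: queue=[D,H,E,A,F] q_used=0 → run D
t=13: queue=[D,H,E,A,F] q_used=1 → run D
t=14: queue=[H,E,A,F,D] q_used=0 → run H
t=15: queue=[H,E,A,F,D] q_used=1 → run H
t=16: queue=[E,A,F,D,H] q_used=0 → run E
t=17: queue=[E,A,F,D,H] q_used=1 → run E
t=18: queue=[A,F,D,H,E] q_used=0 → run A
t=19: queue=[A,F,D,H,E] q_used=1 → run A
t=20: queue=[F,D,H,E,A] q_used=0 → run F
t=21: queue=[F,D,H,E,A] q_used=1 → run F
t=22: queue=[D,H,E,A] q_used=0 → run D
t=23: queue=[D,H,E,A] q_used=1 → run D
t=24: queue=[H,E,A] q_used=0 → run H
t=25: queue=[H,E,A] q_used=1 → run H
t=26: queue=[E,A,H] q_used=0 → run E
t=27: queue=[E,A,H] q_used=1 → run E
t=28: queue=[A,H,E] q_used=0 → run A
t=29: queue=[H,E] q_used=0 → run H
t=30: queue=[H,E] q_used=1 → run H
t=31: queue=[E,H] q_used=0 → run E
t=32: queue=[H] q_used=0 → run H
t=33: queue=[H] q_used=1 → run H
t=34: (idle)
t=35: (idle)
t=36: (idle)
t=37: (idle)

completion order = B, F, D, A, E, H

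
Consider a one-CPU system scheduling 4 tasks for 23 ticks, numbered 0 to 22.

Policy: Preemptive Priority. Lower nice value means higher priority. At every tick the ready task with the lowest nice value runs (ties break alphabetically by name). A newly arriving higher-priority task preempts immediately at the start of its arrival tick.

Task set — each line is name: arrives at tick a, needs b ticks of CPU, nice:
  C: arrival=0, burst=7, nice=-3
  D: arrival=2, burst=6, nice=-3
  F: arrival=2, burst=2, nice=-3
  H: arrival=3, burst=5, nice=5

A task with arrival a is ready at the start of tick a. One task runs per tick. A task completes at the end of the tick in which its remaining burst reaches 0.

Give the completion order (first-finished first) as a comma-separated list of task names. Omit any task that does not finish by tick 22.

t=0: ready={C} → run C
t=1: ready={C} → run C
t=2: ready={C,D,F} → run C
t=3: ready={C,D,F,H} → run C
t=4: ready={C,D,F,H} → run C
t=5: ready={C,D,F,H} → run C
t=6: ready={C,D,F,H} → run C
t=7: ready={D,F,H} → run D
t=8: ready={D,F,H} → run D
t=9: ready={D,F,H} → run D
t=10: ready={D,F,H} → run D
t=11: ready={D,F,H} → run D
t=12: ready={D,F,H} → run D
t=13: ready={F,H} → run F
t=14: ready={F,H} → run F
t=15: ready={H} → run H
t=16: ready={H} → run H
t=17: ready={H} → run H
t=18: ready={H} → run H
t=19: ready={H} → run H
t=20: (idle)
t=21: (idle)
t=22: (idle)

completion order = C, D, F, H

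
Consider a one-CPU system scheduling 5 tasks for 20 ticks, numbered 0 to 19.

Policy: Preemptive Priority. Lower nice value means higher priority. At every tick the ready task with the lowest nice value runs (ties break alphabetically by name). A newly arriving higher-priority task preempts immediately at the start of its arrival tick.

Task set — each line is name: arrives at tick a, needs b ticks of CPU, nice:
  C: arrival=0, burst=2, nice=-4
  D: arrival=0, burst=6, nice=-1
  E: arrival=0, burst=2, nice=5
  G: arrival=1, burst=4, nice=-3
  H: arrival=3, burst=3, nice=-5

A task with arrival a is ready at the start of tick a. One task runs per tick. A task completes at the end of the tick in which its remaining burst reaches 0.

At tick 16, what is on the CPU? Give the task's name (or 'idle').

t=0: ready={C,D,E} → run C
t=1: ready={C,D,E,G} → run C
t=2: ready={D,E,G} → run G
t=3: ready={D,E,G,H} → run H
t=4: ready={D,E,G,H} → run H
t=5: ready={D,E,G,H} → run H
t=6: ready={D,E,G} → run G
t=7: ready={D,E,G} → run G
t=8: ready={D,E,G} → run G
t=9: ready={D,E} → run D
t=10: ready={D,E} → run D
t=11: ready={D,E} → run D
t=12: ready={D,E} → run D
t=13: ready={D,E} → run D
t=14: ready={D,E} → run D
t=15: ready={E} → run E
t=16: ready={E} → run E
t=17: (idle)
t=18: (idle)
t=19: (idle)

running at tick 16 = E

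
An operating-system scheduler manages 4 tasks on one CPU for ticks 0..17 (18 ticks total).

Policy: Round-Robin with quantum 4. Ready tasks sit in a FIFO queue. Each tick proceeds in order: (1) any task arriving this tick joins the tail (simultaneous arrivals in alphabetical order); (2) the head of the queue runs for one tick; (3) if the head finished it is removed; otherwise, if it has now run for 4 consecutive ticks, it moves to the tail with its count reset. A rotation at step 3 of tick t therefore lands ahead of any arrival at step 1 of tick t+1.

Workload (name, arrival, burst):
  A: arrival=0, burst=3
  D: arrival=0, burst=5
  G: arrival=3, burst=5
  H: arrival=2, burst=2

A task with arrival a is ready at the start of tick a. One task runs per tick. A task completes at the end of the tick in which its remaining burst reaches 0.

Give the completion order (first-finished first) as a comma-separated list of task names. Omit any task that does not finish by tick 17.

completion order = A, H, D, G

t=0: queue=[A,D] q_used=0 → run A
t=1: queue=[A,D] q_used=1 → run A
t=2: queue=[A,D,H] q_used=2 → run A
t=3: queue=[D,H,G] q_used=0 → run D
t=4: queue=[D,H,G] q_used=1 → run D
t=5: queue=[D,H,G] q_used=2 → run D
t=6: queue=[D,H,G] q_used=3 → run D
t=7: queue=[H,G,D] q_used=0 → run H
t=8: queue=[H,G,D] q_used=1 → run H
t=9: queue=[G,D] q_used=0 → run G
t=10: queue=[G,D] q_used=1 → run G
t=11: queue=[G,D] q_used=2 → run G
t=12: queue=[G,D] q_used=3 → run G
t=13: queue=[D,G] q_used=0 → run D
t=14: queue=[G] q_used=0 → run G
t=15: (idle)
t=16: (idle)
t=17: (idle)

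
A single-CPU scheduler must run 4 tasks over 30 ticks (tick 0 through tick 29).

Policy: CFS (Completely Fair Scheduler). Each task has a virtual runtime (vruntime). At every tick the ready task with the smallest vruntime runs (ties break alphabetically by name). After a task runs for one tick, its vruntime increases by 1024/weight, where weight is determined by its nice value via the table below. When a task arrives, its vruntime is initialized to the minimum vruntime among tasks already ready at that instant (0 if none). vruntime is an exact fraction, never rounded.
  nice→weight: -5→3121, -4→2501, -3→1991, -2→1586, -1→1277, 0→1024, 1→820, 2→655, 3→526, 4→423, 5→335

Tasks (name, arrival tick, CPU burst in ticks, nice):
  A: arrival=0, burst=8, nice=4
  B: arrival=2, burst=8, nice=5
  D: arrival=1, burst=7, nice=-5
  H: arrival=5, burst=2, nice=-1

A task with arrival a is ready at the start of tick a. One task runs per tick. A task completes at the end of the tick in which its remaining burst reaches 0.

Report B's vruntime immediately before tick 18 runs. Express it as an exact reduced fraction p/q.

t=0: vr[A=0] → run A
t=1: vr[A=1024/423 D=1024/423] → run A
t=2: vr[A=2048/423 B=1024/423 D=1024/423] → run B
t=3: vr[A=2048/423 B=776192/141705 D=1024/423] → run D
t=4: vr[A=2048/423 B=776192/141705 D=3629056/1320183] → run D
t=5: vr[A=2048/423 B=776192/141705 D=4062208/1320183 H=4062208/1320183] → run D
t=6: vr[A=2048/423 B=776192/141705 D=4495360/1320183 H=4062208/1320183] → run H
t=7: vr[A=2048/423 B=776192/141705 D=4495360/1320183 H=6539307008/1685873691] → run D
t=8: vr[A=2048/423 B=776192/141705 D=4928512/1320183 H=6539307008/1685873691] → run D
t=9: vr[A=2048/423 B=776192/141705 D=5361664/1320183 H=6539307008/1685873691] → run H
t=10: vr[A=2048/423 B=776192/141705 D=5361664/1320183] → run D
t=11: vr[A=2048/423 B=776192/141705 D=5794816/1320183] → run D
t=12: vr[A=2048/423 B=776192/141705] → run A
t=13: vr[A=1024/141 B=776192/141705] → run B
t=14: vr[A=1024/141 B=1209344/141705] → run A
t=15: vr[A=4096/423 B=1209344/141705] → run B
t=16: vr[A=4096/423 B=1642496/141705] → run A
t=17: vr[A=5120/423 B=1642496/141705] → run B
t=18: vr[A=5120/423 B=2075648/141705] → run A
t=19: vr[A=2048/141 B=2075648/141705] → run A
t=20: vr[A=7168/423 B=2075648/141705] → run B
t=21: vr[A=7168/423 B=501760/28341] → run A
t=22: vr[B=501760/28341] → run B
t=23: vr[B=2941952/141705] → run B
t=24: vr[B=3375104/141705] → run B
t=25: (idle)
t=26: (idle)
t=27: (idle)
t=28: (idle)
t=29: (idle)

vruntime(B, start of tick 18) = 2075648/141705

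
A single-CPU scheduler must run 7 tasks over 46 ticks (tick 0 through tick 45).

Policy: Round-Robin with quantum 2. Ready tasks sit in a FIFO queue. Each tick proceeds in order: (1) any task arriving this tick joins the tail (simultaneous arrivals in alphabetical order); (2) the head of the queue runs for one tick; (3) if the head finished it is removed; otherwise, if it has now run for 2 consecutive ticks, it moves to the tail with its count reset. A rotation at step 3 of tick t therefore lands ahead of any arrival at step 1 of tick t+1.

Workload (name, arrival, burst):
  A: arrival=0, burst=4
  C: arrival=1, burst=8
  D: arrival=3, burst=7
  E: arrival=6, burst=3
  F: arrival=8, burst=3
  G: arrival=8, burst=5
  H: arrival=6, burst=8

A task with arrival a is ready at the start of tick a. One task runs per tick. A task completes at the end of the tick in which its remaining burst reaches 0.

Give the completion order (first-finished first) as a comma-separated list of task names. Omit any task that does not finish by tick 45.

completion order = A, E, F, C, D, G, H

t=0: queue=[A] q_used=0 → run A
t=1: queue=[A,C] q_used=1 → run A
t=2: queue=[C,A] q_used=0 → run C
t=3: queue=[C,A,D] q_used=1 → run C
t=4: queue=[A,D,C] q_used=0 → run A
t=5: queue=[A,D,C] q_used=1 → run A
t=6: queue=[D,C,E,H] q_used=0 → run D
t=7: queue=[D,C,E,H] q_used=1 → run D
t=8: queue=[C,E,H,D,F,G] q_used=0 → run C
t=9: queue=[C,E,H,D,F,G] q_used=1 → run C
t=10: queue=[E,H,D,F,G,C] q_used=0 → run E
t=11: queue=[E,H,D,F,G,C] q_used=1 → run E
t=12: queue=[H,D,F,G,C,E] q_used=0 → run H
t=13: queue=[H,D,F,G,C,E] q_used=1 → run H
t=14: queue=[D,F,G,C,E,H] q_used=0 → run D
t=15: queue=[D,F,G,C,E,H] q_used=1 → run D
t=16: queue=[F,G,C,E,H,D] q_used=0 → run F
t=17: queue=[F,G,C,E,H,D] q_used=1 → run F
t=18: queue=[G,C,E,H,D,F] q_used=0 → run G
t=19: queue=[G,C,E,H,D,F] q_used=1 → run G
t=20: queue=[C,E,H,D,F,G] q_used=0 → run C
t=21: queue=[C,E,H,D,F,G] q_used=1 → run C
t=22: queue=[E,H,D,F,G,C] q_used=0 → run E
t=23: queue=[H,D,F,G,C] q_used=0 → run H
t=24: queue=[H,D,F,G,C] q_used=1 → run H
t=25: queue=[D,F,G,C,H] q_used=0 → run D
t=26: queue=[D,F,G,C,H] q_used=1 → run D
t=27: queue=[F,G,C,H,D] q_used=0 → run F
t=28: queue=[G,C,H,D] q_used=0 → run G
t=29: queue=[G,C,H,D] q_used=1 → run G
t=30: queue=[C,H,D,G] q_used=0 → run C
t=31: queue=[C,H,D,G] q_used=1 → run C
t=32: queue=[H,D,G] q_used=0 → run H
t=33: queue=[H,D,G] q_used=1 → run H
t=34: queue=[D,G,H] q_used=0 → run D
t=35: queue=[G,H] q_used=0 → run G
t=36: queue=[H] q_used=0 → run H
t=37: queue=[H] q_used=1 → run H
t=38: (idle)
t=39: (idle)
t=40: (idle)
t=41: (idle)
t=42: (idle)
t=43: (idle)
t=44: (idle)
t=45: (idle)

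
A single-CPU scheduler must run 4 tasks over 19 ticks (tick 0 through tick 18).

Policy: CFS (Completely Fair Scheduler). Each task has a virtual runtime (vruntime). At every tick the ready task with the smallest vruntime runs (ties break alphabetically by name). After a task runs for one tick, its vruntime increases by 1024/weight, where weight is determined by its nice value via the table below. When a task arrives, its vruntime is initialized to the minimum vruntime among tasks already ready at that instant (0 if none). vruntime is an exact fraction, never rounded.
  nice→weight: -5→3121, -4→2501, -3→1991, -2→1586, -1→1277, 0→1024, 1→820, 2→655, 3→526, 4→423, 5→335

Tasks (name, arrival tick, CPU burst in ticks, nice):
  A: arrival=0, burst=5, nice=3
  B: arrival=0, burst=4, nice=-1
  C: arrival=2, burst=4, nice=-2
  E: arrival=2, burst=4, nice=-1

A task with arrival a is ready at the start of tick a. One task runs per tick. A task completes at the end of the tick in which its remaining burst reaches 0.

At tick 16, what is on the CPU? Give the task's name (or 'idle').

t=0: vr[A=0 B=0] → run A
t=1: vr[A=512/263 B=0] → run B
t=2: vr[A=512/263 B=1024/1277 C=1024/1277 E=1024/1277] → run B
t=3: vr[A=512/263 B=2048/1277 C=1024/1277 E=1024/1277] → run C
t=4: vr[A=512/263 B=2048/1277 C=1465856/1012661 E=1024/1277] → run E
t=5: vr[A=512/263 B=2048/1277 C=1465856/1012661 E=2048/1277] → run C
t=6: vr[A=512/263 B=2048/1277 C=2119680/1012661 E=2048/1277] → run B
t=7: vr[A=512/263 B=3072/1277 C=2119680/1012661 E=2048/1277] → run E
t=8: vr[A=512/263 B=3072/1277 C=2119680/1012661 E=3072/1277] → run A
t=9: vr[A=1024/263 B=3072/1277 C=2119680/1012661 E=3072/1277] → run C
t=10: vr[A=1024/263 B=3072/1277 C=2773504/1012661 E=3072/1277] → run B
t=11: vr[A=1024/263 C=2773504/1012661 E=3072/1277] → run E
t=12: vr[A=1024/263 C=2773504/1012661 E=4096/1277] → run C
t=13: vr[A=1024/263 E=4096/1277] → run E
t=14: vr[A=1024/263] → run A
t=15: vr[A=1536/263] → run A
t=16: vr[A=2048/263] → run A
t=17: (idle)
t=18: (idle)

running at tick 16 = A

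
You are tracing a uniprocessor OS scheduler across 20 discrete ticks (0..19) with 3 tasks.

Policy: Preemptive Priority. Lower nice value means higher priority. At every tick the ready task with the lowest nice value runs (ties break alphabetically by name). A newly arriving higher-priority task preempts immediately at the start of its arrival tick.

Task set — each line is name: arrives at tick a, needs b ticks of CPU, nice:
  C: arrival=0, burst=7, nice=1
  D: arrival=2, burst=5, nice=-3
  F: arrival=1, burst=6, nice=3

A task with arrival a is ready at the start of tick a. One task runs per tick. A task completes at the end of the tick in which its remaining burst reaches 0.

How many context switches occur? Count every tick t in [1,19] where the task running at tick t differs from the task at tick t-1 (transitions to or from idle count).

t=0: ready={C} → run C
t=1: ready={C,F} → run C
t=2: ready={C,D,F} → run D
t=3: ready={C,D,F} → run D
t=4: ready={C,D,F} → run D
t=5: ready={C,D,F} → run D
t=6: ready={C,D,F} → run D
t=7: ready={C,F} → run C
t=8: ready={C,F} → run C
t=9: ready={C,F} → run C
t=10: ready={C,F} → run C
t=11: ready={C,F} → run C
t=12: ready={F} → run F
t=13: ready={F} → run F
t=14: ready={F} → run F
t=15: ready={F} → run F
t=16: ready={F} → run F
t=17: ready={F} → run F
t=18: (idle)
t=19: (idle)

context switches = 4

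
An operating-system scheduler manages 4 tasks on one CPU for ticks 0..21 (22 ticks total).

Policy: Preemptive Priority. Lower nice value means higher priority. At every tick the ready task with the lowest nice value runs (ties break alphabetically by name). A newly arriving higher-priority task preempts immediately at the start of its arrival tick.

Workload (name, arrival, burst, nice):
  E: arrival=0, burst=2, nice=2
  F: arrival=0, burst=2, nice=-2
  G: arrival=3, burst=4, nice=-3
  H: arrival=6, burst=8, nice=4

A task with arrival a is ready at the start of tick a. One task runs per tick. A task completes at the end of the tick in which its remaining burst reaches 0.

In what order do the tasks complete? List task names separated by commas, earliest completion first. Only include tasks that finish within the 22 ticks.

t=0: ready={E,F} → run F
t=1: ready={E,F} → run F
t=2: ready={E} → run E
t=3: ready={E,G} → run G
t=4: ready={E,G} → run G
t=5: ready={E,G} → run G
t=6: ready={E,G,H} → run G
t=7: ready={E,H} → run E
t=8: ready={H} → run H
t=9: ready={H} → run H
t=10: ready={H} → run H
t=11: ready={H} → run H
t=12: ready={H} → run H
t=13: ready={H} → run H
t=14: ready={H} → run H
t=15: ready={H} → run H
t=16: (idle)
t=17: (idle)
t=18: (idle)
t=19: (idle)
t=20: (idle)
t=21: (idle)

completion order = F, G, E, H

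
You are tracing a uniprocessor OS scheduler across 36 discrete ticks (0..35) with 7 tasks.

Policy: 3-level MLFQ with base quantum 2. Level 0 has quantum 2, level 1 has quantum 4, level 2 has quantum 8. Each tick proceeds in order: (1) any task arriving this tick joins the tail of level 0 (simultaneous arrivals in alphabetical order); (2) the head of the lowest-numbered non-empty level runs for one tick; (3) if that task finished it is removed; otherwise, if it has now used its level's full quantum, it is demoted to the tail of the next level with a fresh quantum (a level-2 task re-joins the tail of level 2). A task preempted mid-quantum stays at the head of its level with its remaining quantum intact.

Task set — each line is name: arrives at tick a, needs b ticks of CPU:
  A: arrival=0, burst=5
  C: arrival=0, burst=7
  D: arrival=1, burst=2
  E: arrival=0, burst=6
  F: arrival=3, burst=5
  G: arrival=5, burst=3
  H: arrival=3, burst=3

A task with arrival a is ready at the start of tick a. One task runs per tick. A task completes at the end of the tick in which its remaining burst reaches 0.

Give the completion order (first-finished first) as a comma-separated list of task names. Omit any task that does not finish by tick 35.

completion order = D, A, E, F, H, G, C

t=0: L0/L1/L2 = ACE/-/- → run A
t=1: L0/L1/L2 = ACED/-/- → run A
t=2: L0/L1/L2 = CED/A/- → run C
t=3: L0/L1/L2 = CEDFH/A/- → run C
t=4: L0/L1/L2 = EDFH/AC/- → run E
t=5: L0/L1/L2 = EDFHG/AC/- → run E
t=6: L0/L1/L2 = DFHG/ACE/- → run D
t=7: L0/L1/L2 = DFHG/ACE/- → run D
t=8: L0/L1/L2 = FHG/ACE/- → run F
t=9: L0/L1/L2 = FHG/ACE/- → run F
t=10: L0/L1/L2 = HG/ACEF/- → run H
t=11: L0/L1/L2 = HG/ACEF/- → run H
t=12: L0/L1/L2 = G/ACEFH/- → run G
t=13: L0/L1/L2 = G/ACEFH/- → run G
t=14: L0/L1/L2 = -/ACEFHG/- → run A
t=15: L0/L1/L2 = -/ACEFHG/- → run A
t=16: L0/L1/L2 = -/ACEFHG/- → run A
t=17: L0/L1/L2 = -/CEFHG/- → run C
t=18: L0/L1/L2 = -/CEFHG/- → run C
t=19: L0/L1/L2 = -/CEFHG/- → run C
t=20: L0/L1/L2 = -/CEFHG/- → run C
t=21: L0/L1/L2 = -/EFHG/C → run E
t=22: L0/L1/L2 = -/EFHG/C → run E
t=23: L0/L1/L2 = -/EFHG/C → run E
t=24: L0/L1/L2 = -/EFHG/C → run E
t=25: L0/L1/L2 = -/FHG/C → run F
t=26: L0/L1/L2 = -/FHG/C → run F
t=27: L0/L1/L2 = -/FHG/C → run F
t=28: L0/L1/L2 = -/HG/C → run H
t=29: L0/L1/L2 = -/G/C → run G
t=30: L0/L1/L2 = -/-/C → run C
t=31: (idle)
t=32: (idle)
t=33: (idle)
t=34: (idle)
t=35: (idle)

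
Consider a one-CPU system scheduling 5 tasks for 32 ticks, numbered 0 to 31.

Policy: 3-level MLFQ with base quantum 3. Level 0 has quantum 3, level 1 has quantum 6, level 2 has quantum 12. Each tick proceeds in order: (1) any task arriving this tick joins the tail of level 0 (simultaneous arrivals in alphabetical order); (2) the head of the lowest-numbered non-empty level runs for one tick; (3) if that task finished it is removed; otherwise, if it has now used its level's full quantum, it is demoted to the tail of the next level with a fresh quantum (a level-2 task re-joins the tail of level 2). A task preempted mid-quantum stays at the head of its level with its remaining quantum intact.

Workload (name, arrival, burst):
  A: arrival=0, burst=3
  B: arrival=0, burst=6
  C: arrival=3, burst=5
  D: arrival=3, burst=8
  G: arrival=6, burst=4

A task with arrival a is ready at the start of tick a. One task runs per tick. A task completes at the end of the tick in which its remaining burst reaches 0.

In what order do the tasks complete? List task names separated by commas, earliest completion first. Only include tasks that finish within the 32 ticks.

t=0: L0/L1/L2 = AB/-/- → run A
t=1: L0/L1/L2 = AB/-/- → run A
t=2: L0/L1/L2 = AB/-/- → run A
t=3: L0/L1/L2 = BCD/-/- → run B
t=4: L0/L1/L2 = BCD/-/- → run B
t=5: L0/L1/L2 = BCD/-/- → run B
t=6: L0/L1/L2 = CDG/B/- → run C
t=7: L0/L1/L2 = CDG/B/- → run C
t=8: L0/L1/L2 = CDG/B/- → run C
t=9: L0/L1/L2 = DG/BC/- → run D
t=10: L0/L1/L2 = DG/BC/- → run D
t=11: L0/L1/L2 = DG/BC/- → run D
t=12: L0/L1/L2 = G/BCD/- → run G
t=13: L0/L1/L2 = G/BCD/- → run G
t=14: L0/L1/L2 = G/BCD/- → run G
t=15: L0/L1/L2 = -/BCDG/- → run B
t=16: L0/L1/L2 = -/BCDG/- → run B
t=17: L0/L1/L2 = -/BCDG/- → run B
t=18: L0/L1/L2 = -/CDG/- → run C
t=19: L0/L1/L2 = -/CDG/- → run C
t=20: L0/L1/L2 = -/DG/- → run D
t=21: L0/L1/L2 = -/DG/- → run D
t=22: L0/L1/L2 = -/DG/- → run D
t=23: L0/L1/L2 = -/DG/- → run D
t=24: L0/L1/L2 = -/DG/- → run D
t=25: L0/L1/L2 = -/G/- → run G
t=26: (idle)
t=27: (idle)
t=28: (idle)
t=29: (idle)
t=30: (idle)
t=31: (idle)

completion order = A, B, C, D, G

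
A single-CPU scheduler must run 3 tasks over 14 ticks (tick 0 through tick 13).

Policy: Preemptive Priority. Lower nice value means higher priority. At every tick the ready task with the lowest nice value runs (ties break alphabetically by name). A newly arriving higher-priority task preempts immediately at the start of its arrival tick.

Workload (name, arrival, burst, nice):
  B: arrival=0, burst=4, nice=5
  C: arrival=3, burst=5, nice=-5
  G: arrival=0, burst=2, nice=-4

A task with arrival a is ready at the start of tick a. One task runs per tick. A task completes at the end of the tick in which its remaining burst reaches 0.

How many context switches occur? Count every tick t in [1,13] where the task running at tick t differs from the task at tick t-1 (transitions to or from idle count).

context switches = 4

t=0: ready={B,G} → run G
t=1: ready={B,G} → run G
t=2: ready={B} → run B
t=3: ready={B,C} → run C
t=4: ready={B,C} → run C
t=5: ready={B,C} → run C
t=6: ready={B,C} → run C
t=7: ready={B,C} → run C
t=8: ready={B} → run B
t=9: ready={B} → run B
t=10: ready={B} → run B
t=11: (idle)
t=12: (idle)
t=13: (idle)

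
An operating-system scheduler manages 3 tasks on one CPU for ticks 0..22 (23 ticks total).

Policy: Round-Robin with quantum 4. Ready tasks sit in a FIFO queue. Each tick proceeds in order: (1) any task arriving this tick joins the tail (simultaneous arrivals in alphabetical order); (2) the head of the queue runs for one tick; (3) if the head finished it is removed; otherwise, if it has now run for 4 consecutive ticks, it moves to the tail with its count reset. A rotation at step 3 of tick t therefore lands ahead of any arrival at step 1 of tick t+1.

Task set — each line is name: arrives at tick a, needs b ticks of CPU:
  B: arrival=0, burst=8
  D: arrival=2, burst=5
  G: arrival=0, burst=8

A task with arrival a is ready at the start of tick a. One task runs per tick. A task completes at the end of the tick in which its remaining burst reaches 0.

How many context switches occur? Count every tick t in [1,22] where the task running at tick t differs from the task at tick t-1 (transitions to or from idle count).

context switches = 6

t=0: queue=[B,G] q_used=0 → run B
t=1: queue=[B,G] q_used=1 → run B
t=2: queue=[B,G,D] q_used=2 → run B
t=3: queue=[B,G,D] q_used=3 → run B
t=4: queue=[G,D,B] q_used=0 → run G
t=5: queue=[G,D,B] q_used=1 → run G
t=6: queue=[G,D,B] q_used=2 → run G
t=7: queue=[G,D,B] q_used=3 → run G
t=8: queue=[D,B,G] q_used=0 → run D
t=9: queue=[D,B,G] q_used=1 → run D
t=10: queue=[D,B,G] q_used=2 → run D
t=11: queue=[D,B,G] q_used=3 → run D
t=12: queue=[B,G,D] q_used=0 → run B
t=13: queue=[B,G,D] q_used=1 → run B
t=14: queue=[B,G,D] q_used=2 → run B
t=15: queue=[B,G,D] q_used=3 → run B
t=16: queue=[G,D] q_used=0 → run G
t=17: queue=[G,D] q_used=1 → run G
t=18: queue=[G,D] q_used=2 → run G
t=19: queue=[G,D] q_used=3 → run G
t=20: queue=[D] q_used=0 → run D
t=21: (idle)
t=22: (idle)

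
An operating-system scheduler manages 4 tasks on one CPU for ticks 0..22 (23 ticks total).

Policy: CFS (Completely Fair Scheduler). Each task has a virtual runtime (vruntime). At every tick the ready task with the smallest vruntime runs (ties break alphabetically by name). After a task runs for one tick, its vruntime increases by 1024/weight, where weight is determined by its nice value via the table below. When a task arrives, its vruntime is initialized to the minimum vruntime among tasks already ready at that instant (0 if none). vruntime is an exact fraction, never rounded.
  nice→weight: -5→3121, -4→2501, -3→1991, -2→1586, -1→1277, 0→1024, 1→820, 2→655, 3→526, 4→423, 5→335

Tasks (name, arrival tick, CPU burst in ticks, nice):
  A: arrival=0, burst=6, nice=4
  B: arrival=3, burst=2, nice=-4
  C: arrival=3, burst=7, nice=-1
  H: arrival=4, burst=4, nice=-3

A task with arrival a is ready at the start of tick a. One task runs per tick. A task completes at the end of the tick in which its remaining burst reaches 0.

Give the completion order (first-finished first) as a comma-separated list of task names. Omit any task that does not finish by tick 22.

completion order = B, H, C, A

t=0: vr[A=0] → run A
t=1: vr[A=1024/423] → run A
t=2: vr[A=2048/423] → run A
t=3: vr[A=1024/141 B=1024/141 C=1024/141] → run A
t=4: vr[A=4096/423 B=1024/141 C=1024/141 H=1024/141] → run B
t=5: vr[A=4096/423 B=2705408/352641 C=1024/141 H=1024/141] → run C
t=6: vr[A=4096/423 B=2705408/352641 C=1452032/180057 H=1024/141] → run H
t=7: vr[A=4096/423 B=2705408/352641 C=1452032/180057 H=2183168/280731] → run B
t=8: vr[A=4096/423 C=1452032/180057 H=2183168/280731] → run H
t=9: vr[A=4096/423 C=1452032/180057 H=2327552/280731] → run C
t=10: vr[A=4096/423 C=1596416/180057 H=2327552/280731] → run H
t=11: vr[A=4096/423 C=1596416/180057 H=2471936/280731] → run H
t=12: vr[A=4096/423 C=1596416/180057] → run C
t=13: vr[A=4096/423 C=1740800/180057] → run C
t=14: vr[A=4096/423 C=1885184/180057] → run A
t=15: vr[A=5120/423 C=1885184/180057] → run C
t=16: vr[A=5120/423 C=2029568/180057] → run C
t=17: vr[A=5120/423 C=2173952/180057] → run C
t=18: vr[A=5120/423] → run A
t=19: (idle)
t=20: (idle)
t=21: (idle)
t=22: (idle)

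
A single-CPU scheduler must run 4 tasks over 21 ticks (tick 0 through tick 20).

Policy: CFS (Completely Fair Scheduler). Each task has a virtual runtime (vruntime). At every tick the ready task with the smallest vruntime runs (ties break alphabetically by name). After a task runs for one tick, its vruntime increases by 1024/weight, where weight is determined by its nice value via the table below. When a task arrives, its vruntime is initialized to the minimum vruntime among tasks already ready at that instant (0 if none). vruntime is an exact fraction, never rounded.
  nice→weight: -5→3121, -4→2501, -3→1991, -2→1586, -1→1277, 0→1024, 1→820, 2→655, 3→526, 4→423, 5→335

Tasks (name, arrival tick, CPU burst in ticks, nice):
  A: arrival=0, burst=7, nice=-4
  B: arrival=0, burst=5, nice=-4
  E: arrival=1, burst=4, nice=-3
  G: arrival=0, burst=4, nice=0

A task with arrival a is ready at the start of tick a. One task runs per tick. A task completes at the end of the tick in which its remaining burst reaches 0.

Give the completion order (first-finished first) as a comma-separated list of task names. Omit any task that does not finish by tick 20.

completion order = E, B, A, G

t=0: vr[A=0 B=0 G=0] → run A
t=1: vr[A=1024/2501 B=0 E=0 G=0] → run B
t=2: vr[A=1024/2501 B=1024/2501 E=0 G=0] → run E
t=3: vr[A=1024/2501 B=1024/2501 E=1024/1991 G=0] → run G
t=4: vr[A=1024/2501 B=1024/2501 E=1024/1991 G=1] → run A
t=5: vr[A=2048/2501 B=1024/2501 E=1024/1991 G=1] → run B
t=6: vr[A=2048/2501 B=2048/2501 E=1024/1991 G=1] → run E
t=7: vr[A=2048/2501 B=2048/2501 E=2048/1991 G=1] → run A
t=8: vr[A=3072/2501 B=2048/2501 E=2048/1991 G=1] → run B
t=9: vr[A=3072/2501 B=3072/2501 E=2048/1991 G=1] → run G
t=10: vr[A=3072/2501 B=3072/2501 E=2048/1991 G=2] → run E
t=11: vr[A=3072/2501 B=3072/2501 E=3072/1991 G=2] → run A
t=12: vr[A=4096/2501 B=3072/2501 E=3072/1991 G=2] → run B
t=13: vr[A=4096/2501 B=4096/2501 E=3072/1991 G=2] → run E
t=14: vr[A=4096/2501 B=4096/2501 G=2] → run A
t=15: vr[A=5120/2501 B=4096/2501 G=2] → run B
t=16: vr[A=5120/2501 G=2] → run G
t=17: vr[A=5120/2501 G=3] → run A
t=18: vr[A=6144/2501 G=3] → run A
t=19: vr[G=3] → run G
t=20: (idle)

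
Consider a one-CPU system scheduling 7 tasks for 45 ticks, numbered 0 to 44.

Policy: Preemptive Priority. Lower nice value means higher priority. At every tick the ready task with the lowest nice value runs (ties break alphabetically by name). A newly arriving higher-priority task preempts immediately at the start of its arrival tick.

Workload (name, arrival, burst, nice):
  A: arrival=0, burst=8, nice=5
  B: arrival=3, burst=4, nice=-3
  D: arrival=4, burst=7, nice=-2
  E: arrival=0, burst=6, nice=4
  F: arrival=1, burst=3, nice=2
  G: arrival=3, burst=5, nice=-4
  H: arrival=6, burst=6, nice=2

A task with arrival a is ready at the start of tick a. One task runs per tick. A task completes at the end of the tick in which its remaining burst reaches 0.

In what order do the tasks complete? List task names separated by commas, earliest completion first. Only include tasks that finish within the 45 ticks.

completion order = G, B, D, F, H, E, A

t=0: ready={A,E} → run E
t=1: ready={A,E,F} → run F
t=2: ready={A,E,F} → run F
t=3: ready={A,B,E,F,G} → run G
t=4: ready={A,B,D,E,F,G} → run G
t=5: ready={A,B,D,E,F,G} → run G
t=6: ready={A,B,D,E,F,G,H} → run G
t=7: ready={A,B,D,E,F,G,H} → run G
t=8: ready={A,B,D,E,F,H} → run B
t=9: ready={A,B,D,E,F,H} → run B
t=10: ready={A,B,D,E,F,H} → run B
t=11: ready={A,B,D,E,F,H} → run B
t=12: ready={A,D,E,F,H} → run D
t=13: ready={A,D,E,F,H} → run D
t=14: ready={A,D,E,F,H} → run D
t=15: ready={A,D,E,F,H} → run D
t=16: ready={A,D,E,F,H} → run D
t=17: ready={A,D,E,F,H} → run D
t=18: ready={A,D,E,F,H} → run D
t=19: ready={A,E,F,H} → run F
t=20: ready={A,E,H} → run H
t=21: ready={A,E,H} → run H
t=22: ready={A,E,H} → run H
t=23: ready={A,E,H} → run H
t=24: ready={A,E,H} → run H
t=25: ready={A,E,H} → run H
t=26: ready={A,E} → run E
t=27: ready={A,E} → run E
t=28: ready={A,E} → run E
t=29: ready={A,E} → run E
t=30: ready={A,E} → run E
t=31: ready={A} → run A
t=32: ready={A} → run A
t=33: ready={A} → run A
t=34: ready={A} → run A
t=35: ready={A} → run A
t=36: ready={A} → run A
t=37: ready={A} → run A
t=38: ready={A} → run A
t=39: (idle)
t=40: (idle)
t=41: (idle)
t=42: (idle)
t=43: (idle)
t=44: (idle)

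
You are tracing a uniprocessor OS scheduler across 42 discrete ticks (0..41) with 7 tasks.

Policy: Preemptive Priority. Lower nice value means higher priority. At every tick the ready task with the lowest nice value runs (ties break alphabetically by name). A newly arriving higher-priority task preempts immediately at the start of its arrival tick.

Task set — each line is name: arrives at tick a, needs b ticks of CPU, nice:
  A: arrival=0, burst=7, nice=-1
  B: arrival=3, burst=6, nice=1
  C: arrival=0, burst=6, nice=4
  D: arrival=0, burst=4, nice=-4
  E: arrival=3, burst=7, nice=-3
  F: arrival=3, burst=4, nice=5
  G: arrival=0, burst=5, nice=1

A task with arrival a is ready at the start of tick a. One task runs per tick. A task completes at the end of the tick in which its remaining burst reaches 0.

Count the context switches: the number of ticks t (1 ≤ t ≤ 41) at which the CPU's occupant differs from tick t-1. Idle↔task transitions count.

t=0: ready={A,C,D,G} → run D
t=1: ready={A,C,D,G} → run D
t=2: ready={A,C,D,G} → run D
t=3: ready={A,B,C,D,E,F,G} → run D
t=4: ready={A,B,C,E,F,G} → run E
t=5: ready={A,B,C,E,F,G} → run E
t=6: ready={A,B,C,E,F,G} → run E
t=7: ready={A,B,C,E,F,G} → run E
t=8: ready={A,B,C,E,F,G} → run E
t=9: ready={A,B,C,E,F,G} → run E
t=10: ready={A,B,C,E,F,G} → run E
t=11: ready={A,B,C,F,G} → run A
t=12: ready={A,B,C,F,G} → run A
t=13: ready={A,B,C,F,G} → run A
t=14: ready={A,B,C,F,G} → run A
t=15: ready={A,B,C,F,G} → run A
t=16: ready={A,B,C,F,G} → run A
t=17: ready={A,B,C,F,G} → run A
t=18: ready={B,C,F,G} → run B
t=19: ready={B,C,F,G} → run B
t=20: ready={B,C,F,G} → run B
t=21: ready={B,C,F,G} → run B
t=22: ready={B,C,F,G} → run B
t=23: ready={B,C,F,G} → run B
t=24: ready={C,F,G} → run G
t=25: ready={C,F,G} → run G
t=26: ready={C,F,G} → run G
t=27: ready={C,F,G} → run G
t=28: ready={C,F,G} → run G
t=29: ready={C,F} → run C
t=30: ready={C,F} → run C
t=31: ready={C,F} → run C
t=32: ready={C,F} → run C
t=33: ready={C,F} → run C
t=34: ready={C,F} → run C
t=35: ready={F} → run F
t=36: ready={F} → run F
t=37: ready={F} → run F
t=38: ready={F} → run F
t=39: (idle)
t=40: (idle)
t=41: (idle)

context switches = 7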